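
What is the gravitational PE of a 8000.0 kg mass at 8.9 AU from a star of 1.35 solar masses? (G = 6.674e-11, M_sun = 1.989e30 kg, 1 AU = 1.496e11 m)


M = 1.35 * 1.989e30 kg = 2.68515e+30 kg; r = 8.9 AU * 1.496e11 m/AU = 1.33144e+12 m. U = -GM*m/r = -(6.674e-11 * 2.68515e+30 * 8000.0) / 1.33144e+12 = -1.077e+12

-1.077e+12 J


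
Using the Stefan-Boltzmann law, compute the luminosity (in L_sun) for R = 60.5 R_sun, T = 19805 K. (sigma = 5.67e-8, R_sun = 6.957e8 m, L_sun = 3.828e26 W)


R = 60.5 * 6.957e8 m = 4.208985e+10 m. L = 4*pi*R^2*sigma*T^4 = 4*pi*(4.208985e+10)^2 * 5.67e-8 * 19805^4 = 1.941990343e+32 W. L/L_sun = 1.941990343e+32 / 3.828e26 = 507312.0018

507312.0018 L_sun


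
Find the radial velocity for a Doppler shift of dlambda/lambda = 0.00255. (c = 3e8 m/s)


v = (dlambda/lambda) * c = 0.00255 * 3e8 = 765000.0

765000.0 m/s


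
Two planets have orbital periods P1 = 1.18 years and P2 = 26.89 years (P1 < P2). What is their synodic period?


1/P_syn = |1/P1 - 1/P2| = |1/1.18 - 1/26.89| => P_syn = 1.2342

1.2342 years


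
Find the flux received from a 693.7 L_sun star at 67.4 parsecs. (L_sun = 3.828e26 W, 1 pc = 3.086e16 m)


F = L / (4*pi*d^2) = 2.655e+29 / (4*pi*(2.080e+18)^2) = 4.885e-09

4.885e-09 W/m^2


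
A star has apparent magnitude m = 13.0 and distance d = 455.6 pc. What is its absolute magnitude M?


M = m - 5*log10(d) + 5 = 13.0 - 5*log10(455.6) + 5 = 4.7071

4.7071


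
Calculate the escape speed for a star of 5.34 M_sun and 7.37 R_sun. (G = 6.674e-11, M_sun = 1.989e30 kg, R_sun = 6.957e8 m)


M = 5.34 * 1.989e30 kg = 1.062126e+31 kg; R = 7.37 * 6.957e8 m = 5.127309e+09 m. v_esc = sqrt(2GM/R) = sqrt(2 * 6.674e-11 * 1.062126e+31 / 5.127309e+09) = 525837.2808

525837.2808 m/s


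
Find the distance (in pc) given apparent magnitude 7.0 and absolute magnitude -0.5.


d = 10^((m - M + 5)/5) = 10^((7.0 - -0.5 + 5)/5) = 316.2278

316.2278 pc


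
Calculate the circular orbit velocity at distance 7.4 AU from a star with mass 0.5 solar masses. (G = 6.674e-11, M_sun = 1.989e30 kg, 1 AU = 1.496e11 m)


v = sqrt(GM/r) = sqrt(6.674e-11 * 9.945e+29 / 1.107e+12) = 7743.0816

7743.0816 m/s


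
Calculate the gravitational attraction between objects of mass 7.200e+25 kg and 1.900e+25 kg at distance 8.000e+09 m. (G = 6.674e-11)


F = G*m1*m2/r^2 = 6.674e-11 * 7.200e+25 * 1.900e+25 / (8.000e+09)^2 = 6.674e-11 * 1.368e+51 / 6.400e+19 = 1.427e+21

1.427e+21 N


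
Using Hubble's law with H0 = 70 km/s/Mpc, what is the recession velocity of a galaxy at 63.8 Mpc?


v = H0 * d = 70 * 63.8 = 4466.0

4466.0 km/s


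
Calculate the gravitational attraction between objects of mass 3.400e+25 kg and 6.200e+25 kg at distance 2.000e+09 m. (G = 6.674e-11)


F = G*m1*m2/r^2 = 6.674e-11 * 3.400e+25 * 6.200e+25 / (2.000e+09)^2 = 6.674e-11 * 2.108e+51 / 4.000e+18 = 3.517e+22

3.517e+22 N


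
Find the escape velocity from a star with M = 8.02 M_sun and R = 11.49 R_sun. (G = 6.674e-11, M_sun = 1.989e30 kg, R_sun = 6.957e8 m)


M = 8.02 * 1.989e30 kg = 1.595178e+31 kg; R = 11.49 * 6.957e8 m = 7.993593e+09 m. v_esc = sqrt(2GM/R) = sqrt(2 * 6.674e-11 * 1.595178e+31 / 7.993593e+09) = 516109.2689

516109.2689 m/s


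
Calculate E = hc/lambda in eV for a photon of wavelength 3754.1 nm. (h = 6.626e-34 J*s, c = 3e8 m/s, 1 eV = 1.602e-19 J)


E = hc/lambda = 6.626e-34 * 3e8 / 3.754e-06 = 5.295e-20 J = 0.3305 eV

0.3305 eV


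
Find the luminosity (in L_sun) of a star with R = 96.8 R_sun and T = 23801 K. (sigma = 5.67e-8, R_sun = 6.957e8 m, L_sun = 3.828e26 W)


R = 96.8 * 6.957e8 m = 6.734376e+10 m. L = 4*pi*R^2*sigma*T^4 = 4*pi*(6.734376e+10)^2 * 5.67e-8 * 23801^4 = 1.036975419e+33 W. L/L_sun = 1.036975419e+33 / 3.828e26 = 2.709e+06

2.709e+06 L_sun


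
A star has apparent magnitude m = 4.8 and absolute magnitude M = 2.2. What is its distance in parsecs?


d = 10^((m - M + 5)/5) = 10^((4.8 - 2.2 + 5)/5) = 33.1131

33.1131 pc


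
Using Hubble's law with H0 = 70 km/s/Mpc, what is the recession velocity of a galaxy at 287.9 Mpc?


v = H0 * d = 70 * 287.9 = 20153.0

20153.0 km/s


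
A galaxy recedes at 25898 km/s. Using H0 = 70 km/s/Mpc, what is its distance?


d = v / H0 = 25898 / 70 = 369.9714

369.9714 Mpc


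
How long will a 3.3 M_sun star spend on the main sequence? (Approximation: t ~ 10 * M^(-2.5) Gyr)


t = 10 * M^(-2.5) = 10 * 3.3^(-2.5) = 0.5055

0.5055 Gyr


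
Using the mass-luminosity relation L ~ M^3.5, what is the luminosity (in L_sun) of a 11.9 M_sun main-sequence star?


L/L_sun = (M/M_sun)^3.5 = 11.9^3.5 = 5813.188

5813.188 L_sun


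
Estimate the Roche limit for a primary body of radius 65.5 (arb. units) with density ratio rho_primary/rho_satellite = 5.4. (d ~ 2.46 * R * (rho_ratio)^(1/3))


d_Roche = 2.46 * 65.5 * 5.4^(1/3) = 282.6882

282.6882


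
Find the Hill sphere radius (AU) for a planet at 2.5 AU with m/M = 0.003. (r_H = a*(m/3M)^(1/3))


r_H = a * (m/3M)^(1/3) = 2.5 * (0.003/3)^(1/3) = 0.25

0.25 AU


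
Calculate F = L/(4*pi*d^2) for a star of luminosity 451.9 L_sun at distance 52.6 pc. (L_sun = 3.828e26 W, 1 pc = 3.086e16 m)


F = L / (4*pi*d^2) = 1.730e+29 / (4*pi*(1.623e+18)^2) = 5.224e-09

5.224e-09 W/m^2


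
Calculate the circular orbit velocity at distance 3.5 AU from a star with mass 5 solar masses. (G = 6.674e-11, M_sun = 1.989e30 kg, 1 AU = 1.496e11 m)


v = sqrt(GM/r) = sqrt(6.674e-11 * 9.945e+30 / 5.236e+11) = 35603.7445

35603.7445 m/s


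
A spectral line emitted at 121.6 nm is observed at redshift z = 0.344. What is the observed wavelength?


lam_obs = lam_emit * (1 + z) = 121.6 * (1 + 0.344) = 163.4304

163.4304 nm


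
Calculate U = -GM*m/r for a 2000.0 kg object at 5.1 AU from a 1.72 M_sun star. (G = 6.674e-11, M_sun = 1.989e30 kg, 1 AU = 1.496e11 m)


M = 1.72 * 1.989e30 kg = 3.42108e+30 kg; r = 5.1 AU * 1.496e11 m/AU = 7.6296e+11 m. U = -GM*m/r = -(6.674e-11 * 3.42108e+30 * 2000.0) / 7.6296e+11 = -5.985e+11

-5.985e+11 J


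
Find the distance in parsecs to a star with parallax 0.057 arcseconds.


d = 1/p = 1/0.057 = 17.5439

17.5439 pc


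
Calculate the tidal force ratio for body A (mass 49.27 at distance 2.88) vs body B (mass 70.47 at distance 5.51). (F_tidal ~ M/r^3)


Ratio = (M1/r1^3) / (M2/r2^3) = (49.27/2.88^3) / (70.47/5.51^3) = 4.8962

4.8962


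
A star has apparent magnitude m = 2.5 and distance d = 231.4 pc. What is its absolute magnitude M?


M = m - 5*log10(d) + 5 = 2.5 - 5*log10(231.4) + 5 = -4.3218

-4.3218


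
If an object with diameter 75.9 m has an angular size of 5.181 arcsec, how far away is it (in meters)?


D = size / theta_rad, theta_rad = 5.181 * pi/(180*3600) = 2.512e-05, D = 3.022e+06

3.022e+06 m


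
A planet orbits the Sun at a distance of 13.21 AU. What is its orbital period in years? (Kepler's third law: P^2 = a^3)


P = a^(3/2) = 13.21^1.5 = 48.0125

48.0125 years


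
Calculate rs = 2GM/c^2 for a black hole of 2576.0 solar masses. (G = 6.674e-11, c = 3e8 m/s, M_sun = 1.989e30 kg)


M = 2576.0 * 1.989e30 kg = 5.123664e+33 kg. rs = 2GM/c^2 = 2 * 6.674e-11 * 5.123664e+33 / (3e8)^2 = 7.599e+06

7.599e+06 m


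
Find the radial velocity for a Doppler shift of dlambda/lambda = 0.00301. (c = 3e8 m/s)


v = (dlambda/lambda) * c = 0.00301 * 3e8 = 903000.0

903000.0 m/s


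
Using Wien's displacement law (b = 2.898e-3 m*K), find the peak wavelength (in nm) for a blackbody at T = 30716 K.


lam_max = b / T = 2.898e-3 / 30716 = 9.435e-08 m = 94.3482 nm

94.3482 nm


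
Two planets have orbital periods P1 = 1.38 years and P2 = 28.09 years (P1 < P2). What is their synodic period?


1/P_syn = |1/P1 - 1/P2| = |1/1.38 - 1/28.09| => P_syn = 1.4513

1.4513 years


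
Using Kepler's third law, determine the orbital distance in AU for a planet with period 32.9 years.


a = P^(2/3) = 32.9^(2/3) = 10.2675

10.2675 AU


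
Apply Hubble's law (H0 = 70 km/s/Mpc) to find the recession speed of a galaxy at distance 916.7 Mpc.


v = H0 * d = 70 * 916.7 = 64169.0

64169.0 km/s


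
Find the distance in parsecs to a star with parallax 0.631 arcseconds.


d = 1/p = 1/0.631 = 1.5848

1.5848 pc


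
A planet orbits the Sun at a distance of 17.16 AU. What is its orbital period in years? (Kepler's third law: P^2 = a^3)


P = a^(3/2) = 17.16^1.5 = 71.0847

71.0847 years


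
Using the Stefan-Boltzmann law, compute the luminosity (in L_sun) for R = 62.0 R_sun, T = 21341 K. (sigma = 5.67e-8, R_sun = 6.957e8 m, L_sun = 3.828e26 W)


R = 62.0 * 6.957e8 m = 4.31334e+10 m. L = 4*pi*R^2*sigma*T^4 = 4*pi*(4.31334e+10)^2 * 5.67e-8 * 21341^4 = 2.74966238e+32 W. L/L_sun = 2.74966238e+32 / 3.828e26 = 718302.6071

718302.6071 L_sun


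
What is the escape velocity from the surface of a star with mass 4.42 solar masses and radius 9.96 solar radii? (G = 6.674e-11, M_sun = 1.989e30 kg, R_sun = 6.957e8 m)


M = 4.42 * 1.989e30 kg = 8.79138e+30 kg; R = 9.96 * 6.957e8 m = 6.929172e+09 m. v_esc = sqrt(2GM/R) = sqrt(2 * 6.674e-11 * 8.79138e+30 / 6.929172e+09) = 411524.7449

411524.7449 m/s


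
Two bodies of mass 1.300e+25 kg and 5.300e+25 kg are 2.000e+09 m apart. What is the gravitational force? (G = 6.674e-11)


F = G*m1*m2/r^2 = 6.674e-11 * 1.300e+25 * 5.300e+25 / (2.000e+09)^2 = 6.674e-11 * 6.890e+50 / 4.000e+18 = 1.150e+22

1.150e+22 N


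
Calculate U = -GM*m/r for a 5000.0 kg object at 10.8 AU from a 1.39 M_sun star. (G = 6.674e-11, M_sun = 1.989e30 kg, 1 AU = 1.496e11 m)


M = 1.39 * 1.989e30 kg = 2.76471e+30 kg; r = 10.8 AU * 1.496e11 m/AU = 1.61568e+12 m. U = -GM*m/r = -(6.674e-11 * 2.76471e+30 * 5000.0) / 1.61568e+12 = -5.710e+11

-5.710e+11 J


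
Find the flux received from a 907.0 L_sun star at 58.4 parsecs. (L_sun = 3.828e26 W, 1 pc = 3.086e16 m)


F = L / (4*pi*d^2) = 3.472e+29 / (4*pi*(1.802e+18)^2) = 8.507e-09

8.507e-09 W/m^2


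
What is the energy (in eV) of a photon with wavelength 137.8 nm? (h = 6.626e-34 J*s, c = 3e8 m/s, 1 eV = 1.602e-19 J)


E = hc/lambda = 6.626e-34 * 3e8 / 1.378e-07 = 1.443e-18 J = 9.0045 eV

9.0045 eV


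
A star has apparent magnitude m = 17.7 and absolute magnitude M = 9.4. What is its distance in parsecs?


d = 10^((m - M + 5)/5) = 10^((17.7 - 9.4 + 5)/5) = 457.0882

457.0882 pc


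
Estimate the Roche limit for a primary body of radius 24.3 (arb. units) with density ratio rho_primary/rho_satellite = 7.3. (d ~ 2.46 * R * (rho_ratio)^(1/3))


d_Roche = 2.46 * 24.3 * 7.3^(1/3) = 115.962

115.962


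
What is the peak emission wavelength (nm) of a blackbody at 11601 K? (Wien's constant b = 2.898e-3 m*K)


lam_max = b / T = 2.898e-3 / 11601 = 2.498e-07 m = 249.8061 nm

249.8061 nm


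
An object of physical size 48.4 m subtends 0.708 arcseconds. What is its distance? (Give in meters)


D = size / theta_rad, theta_rad = 0.708 * pi/(180*3600) = 3.432e-06, D = 1.410e+07

1.410e+07 m


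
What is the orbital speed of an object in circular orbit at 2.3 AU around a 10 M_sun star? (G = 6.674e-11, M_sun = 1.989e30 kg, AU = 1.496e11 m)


v = sqrt(GM/r) = sqrt(6.674e-11 * 1.989e+31 / 3.441e+11) = 62112.7529

62112.7529 m/s


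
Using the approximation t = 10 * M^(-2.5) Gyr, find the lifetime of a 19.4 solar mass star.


t = 10 * M^(-2.5) = 10 * 19.4^(-2.5) = 0.006

0.006 Gyr


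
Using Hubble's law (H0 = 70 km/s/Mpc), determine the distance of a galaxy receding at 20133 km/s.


d = v / H0 = 20133 / 70 = 287.6143

287.6143 Mpc


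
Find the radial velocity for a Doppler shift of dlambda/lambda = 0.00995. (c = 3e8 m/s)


v = (dlambda/lambda) * c = 0.00995 * 3e8 = 2.985e+06

2.985e+06 m/s


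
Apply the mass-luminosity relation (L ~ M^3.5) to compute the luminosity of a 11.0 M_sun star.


L/L_sun = (M/M_sun)^3.5 = 11.0^3.5 = 4414.4276

4414.4276 L_sun


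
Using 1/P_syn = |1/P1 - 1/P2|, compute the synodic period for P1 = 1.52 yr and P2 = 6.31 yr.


1/P_syn = |1/P1 - 1/P2| = |1/1.52 - 1/6.31| => P_syn = 2.0023

2.0023 years


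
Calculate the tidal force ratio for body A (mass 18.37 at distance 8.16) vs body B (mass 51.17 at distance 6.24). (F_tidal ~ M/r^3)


Ratio = (M1/r1^3) / (M2/r2^3) = (18.37/8.16^3) / (51.17/6.24^3) = 0.1605

0.1605


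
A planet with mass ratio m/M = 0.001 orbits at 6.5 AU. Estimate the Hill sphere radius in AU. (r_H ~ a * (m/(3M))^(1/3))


r_H = a * (m/3M)^(1/3) = 6.5 * (0.001/3)^(1/3) = 0.4507

0.4507 AU


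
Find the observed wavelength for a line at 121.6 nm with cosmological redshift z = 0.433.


lam_obs = lam_emit * (1 + z) = 121.6 * (1 + 0.433) = 174.2528

174.2528 nm


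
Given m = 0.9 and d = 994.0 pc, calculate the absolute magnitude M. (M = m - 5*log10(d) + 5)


M = m - 5*log10(d) + 5 = 0.9 - 5*log10(994.0) + 5 = -9.0869

-9.0869


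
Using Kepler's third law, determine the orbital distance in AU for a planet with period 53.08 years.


a = P^(2/3) = 53.08^(2/3) = 14.1239

14.1239 AU


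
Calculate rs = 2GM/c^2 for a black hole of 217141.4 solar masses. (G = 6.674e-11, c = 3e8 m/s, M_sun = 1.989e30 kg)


M = 217141.4 * 1.989e30 kg = 4.318942446e+35 kg. rs = 2GM/c^2 = 2 * 6.674e-11 * 4.318942446e+35 / (3e8)^2 = 6.405e+08

6.405e+08 m


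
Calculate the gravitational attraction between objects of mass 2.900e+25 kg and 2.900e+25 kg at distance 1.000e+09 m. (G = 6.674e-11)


F = G*m1*m2/r^2 = 6.674e-11 * 2.900e+25 * 2.900e+25 / (1.000e+09)^2 = 6.674e-11 * 8.410e+50 / 1.000e+18 = 5.613e+22

5.613e+22 N


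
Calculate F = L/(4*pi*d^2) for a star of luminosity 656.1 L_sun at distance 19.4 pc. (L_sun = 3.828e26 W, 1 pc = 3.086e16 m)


F = L / (4*pi*d^2) = 2.512e+29 / (4*pi*(5.987e+17)^2) = 5.576e-08

5.576e-08 W/m^2


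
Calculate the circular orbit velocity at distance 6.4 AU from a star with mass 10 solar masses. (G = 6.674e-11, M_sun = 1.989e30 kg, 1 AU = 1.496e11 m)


v = sqrt(GM/r) = sqrt(6.674e-11 * 1.989e+31 / 9.574e+11) = 37235.2873

37235.2873 m/s


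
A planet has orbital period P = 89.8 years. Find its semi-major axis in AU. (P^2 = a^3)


a = P^(2/3) = 89.8^(2/3) = 20.0532

20.0532 AU


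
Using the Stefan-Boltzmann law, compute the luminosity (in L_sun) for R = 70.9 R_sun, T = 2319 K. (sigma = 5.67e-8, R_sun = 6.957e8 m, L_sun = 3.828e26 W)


R = 70.9 * 6.957e8 m = 4.932513e+10 m. L = 4*pi*R^2*sigma*T^4 = 4*pi*(4.932513e+10)^2 * 5.67e-8 * 2319^4 = 5.013400437e+28 W. L/L_sun = 5.013400437e+28 / 3.828e26 = 130.9666

130.9666 L_sun


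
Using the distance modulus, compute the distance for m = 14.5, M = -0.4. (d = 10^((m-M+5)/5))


d = 10^((m - M + 5)/5) = 10^((14.5 - -0.4 + 5)/5) = 9549.9259

9549.9259 pc


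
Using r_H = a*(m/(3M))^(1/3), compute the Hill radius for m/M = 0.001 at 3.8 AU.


r_H = a * (m/3M)^(1/3) = 3.8 * (0.001/3)^(1/3) = 0.2635

0.2635 AU


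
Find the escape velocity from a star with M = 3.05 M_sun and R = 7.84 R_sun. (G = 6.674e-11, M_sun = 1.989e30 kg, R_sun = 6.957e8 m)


M = 3.05 * 1.989e30 kg = 6.06645e+30 kg; R = 7.84 * 6.957e8 m = 5.454288e+09 m. v_esc = sqrt(2GM/R) = sqrt(2 * 6.674e-11 * 6.06645e+30 / 5.454288e+09) = 385306.537

385306.537 m/s


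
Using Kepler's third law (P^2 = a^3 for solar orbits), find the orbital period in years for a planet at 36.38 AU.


P = a^(3/2) = 36.38^1.5 = 219.429

219.429 years


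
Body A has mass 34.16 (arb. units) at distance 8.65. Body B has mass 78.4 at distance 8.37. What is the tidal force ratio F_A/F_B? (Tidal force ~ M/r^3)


Ratio = (M1/r1^3) / (M2/r2^3) = (34.16/8.65^3) / (78.4/8.37^3) = 0.3948

0.3948


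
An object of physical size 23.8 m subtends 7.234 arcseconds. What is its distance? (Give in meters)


D = size / theta_rad, theta_rad = 7.234 * pi/(180*3600) = 3.507e-05, D = 678615.2044

678615.2044 m


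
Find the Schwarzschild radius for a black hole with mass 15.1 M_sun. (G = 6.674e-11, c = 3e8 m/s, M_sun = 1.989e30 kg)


M = 15.1 * 1.989e30 kg = 3.00339e+31 kg. rs = 2GM/c^2 = 2 * 6.674e-11 * 3.00339e+31 / (3e8)^2 = 44543.6108

44543.6108 m


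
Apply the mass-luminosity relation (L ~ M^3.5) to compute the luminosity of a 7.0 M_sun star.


L/L_sun = (M/M_sun)^3.5 = 7.0^3.5 = 907.4927

907.4927 L_sun


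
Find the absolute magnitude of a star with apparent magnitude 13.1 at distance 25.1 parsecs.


M = m - 5*log10(d) + 5 = 13.1 - 5*log10(25.1) + 5 = 11.1016

11.1016


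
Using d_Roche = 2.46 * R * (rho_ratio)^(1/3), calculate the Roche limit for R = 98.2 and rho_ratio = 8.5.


d_Roche = 2.46 * 98.2 * 8.5^(1/3) = 493.0068

493.0068


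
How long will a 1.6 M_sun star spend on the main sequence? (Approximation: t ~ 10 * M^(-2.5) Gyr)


t = 10 * M^(-2.5) = 10 * 1.6^(-2.5) = 3.0882

3.0882 Gyr


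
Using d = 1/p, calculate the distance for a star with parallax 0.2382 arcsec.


d = 1/p = 1/0.2382 = 4.1982

4.1982 pc


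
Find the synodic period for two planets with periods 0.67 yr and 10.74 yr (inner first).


1/P_syn = |1/P1 - 1/P2| = |1/0.67 - 1/10.74| => P_syn = 0.7146

0.7146 years


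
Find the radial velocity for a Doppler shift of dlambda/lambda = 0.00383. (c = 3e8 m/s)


v = (dlambda/lambda) * c = 0.00383 * 3e8 = 1.149e+06

1.149e+06 m/s


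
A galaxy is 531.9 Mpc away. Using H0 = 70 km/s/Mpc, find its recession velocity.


v = H0 * d = 70 * 531.9 = 37233.0

37233.0 km/s


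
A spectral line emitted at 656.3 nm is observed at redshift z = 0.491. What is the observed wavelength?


lam_obs = lam_emit * (1 + z) = 656.3 * (1 + 0.491) = 978.5433

978.5433 nm


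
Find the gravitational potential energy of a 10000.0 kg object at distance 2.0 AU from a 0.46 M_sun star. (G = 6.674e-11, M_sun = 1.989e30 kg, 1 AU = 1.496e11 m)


M = 0.46 * 1.989e30 kg = 9.1494e+29 kg; r = 2.0 AU * 1.496e11 m/AU = 2.992e+11 m. U = -GM*m/r = -(6.674e-11 * 9.1494e+29 * 10000.0) / 2.992e+11 = -2.041e+12

-2.041e+12 J


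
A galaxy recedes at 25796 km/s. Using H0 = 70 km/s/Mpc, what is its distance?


d = v / H0 = 25796 / 70 = 368.5143

368.5143 Mpc


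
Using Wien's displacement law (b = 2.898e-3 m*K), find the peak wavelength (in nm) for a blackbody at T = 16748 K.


lam_max = b / T = 2.898e-3 / 16748 = 1.730e-07 m = 173.0356 nm

173.0356 nm


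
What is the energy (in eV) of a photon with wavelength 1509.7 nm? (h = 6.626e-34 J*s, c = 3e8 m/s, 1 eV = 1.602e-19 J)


E = hc/lambda = 6.626e-34 * 3e8 / 1.510e-06 = 1.317e-19 J = 0.8219 eV

0.8219 eV


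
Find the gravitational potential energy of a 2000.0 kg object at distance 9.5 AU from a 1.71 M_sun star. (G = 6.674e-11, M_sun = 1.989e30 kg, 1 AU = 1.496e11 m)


M = 1.71 * 1.989e30 kg = 3.40119e+30 kg; r = 9.5 AU * 1.496e11 m/AU = 1.4212e+12 m. U = -GM*m/r = -(6.674e-11 * 3.40119e+30 * 2000.0) / 1.4212e+12 = -3.194e+11

-3.194e+11 J


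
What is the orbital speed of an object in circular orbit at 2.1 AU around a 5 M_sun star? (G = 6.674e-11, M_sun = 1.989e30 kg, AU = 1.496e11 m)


v = sqrt(GM/r) = sqrt(6.674e-11 * 9.945e+30 / 3.142e+11) = 45964.2365

45964.2365 m/s


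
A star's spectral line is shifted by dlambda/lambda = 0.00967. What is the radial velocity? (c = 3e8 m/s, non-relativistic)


v = (dlambda/lambda) * c = 0.00967 * 3e8 = 2.901e+06

2.901e+06 m/s


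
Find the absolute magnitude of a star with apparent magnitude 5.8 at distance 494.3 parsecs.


M = m - 5*log10(d) + 5 = 5.8 - 5*log10(494.3) + 5 = -2.67

-2.67


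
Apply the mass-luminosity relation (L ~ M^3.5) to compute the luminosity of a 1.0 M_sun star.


L/L_sun = (M/M_sun)^3.5 = 1.0^3.5 = 1.0

1.0 L_sun


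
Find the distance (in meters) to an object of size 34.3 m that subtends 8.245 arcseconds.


D = size / theta_rad, theta_rad = 8.245 * pi/(180*3600) = 3.997e-05, D = 858081.6076

858081.6076 m


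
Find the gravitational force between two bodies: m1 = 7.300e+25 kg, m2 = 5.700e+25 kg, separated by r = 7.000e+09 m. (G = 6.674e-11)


F = G*m1*m2/r^2 = 6.674e-11 * 7.300e+25 * 5.700e+25 / (7.000e+09)^2 = 6.674e-11 * 4.161e+51 / 4.900e+19 = 5.667e+21

5.667e+21 N


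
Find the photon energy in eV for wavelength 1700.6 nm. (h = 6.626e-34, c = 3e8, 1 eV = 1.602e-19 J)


E = hc/lambda = 6.626e-34 * 3e8 / 1.701e-06 = 1.169e-19 J = 0.7296 eV

0.7296 eV


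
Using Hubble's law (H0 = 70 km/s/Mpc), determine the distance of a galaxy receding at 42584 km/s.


d = v / H0 = 42584 / 70 = 608.3429

608.3429 Mpc


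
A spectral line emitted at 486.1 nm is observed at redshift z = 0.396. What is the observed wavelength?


lam_obs = lam_emit * (1 + z) = 486.1 * (1 + 0.396) = 678.5956

678.5956 nm


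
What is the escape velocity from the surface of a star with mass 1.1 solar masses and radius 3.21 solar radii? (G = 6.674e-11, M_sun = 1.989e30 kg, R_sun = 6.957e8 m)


M = 1.1 * 1.989e30 kg = 2.1879e+30 kg; R = 3.21 * 6.957e8 m = 2.233197e+09 m. v_esc = sqrt(2GM/R) = sqrt(2 * 6.674e-11 * 2.1879e+30 / 2.233197e+09) = 361624.8906

361624.8906 m/s


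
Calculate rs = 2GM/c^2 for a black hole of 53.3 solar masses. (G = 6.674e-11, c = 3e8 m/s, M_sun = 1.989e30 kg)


M = 53.3 * 1.989e30 kg = 1.060137e+32 kg. rs = 2GM/c^2 = 2 * 6.674e-11 * 1.060137e+32 / (3e8)^2 = 157230.0964

157230.0964 m


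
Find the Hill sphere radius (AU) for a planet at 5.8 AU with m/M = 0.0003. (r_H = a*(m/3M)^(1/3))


r_H = a * (m/3M)^(1/3) = 5.8 * (0.0003/3)^(1/3) = 0.2692

0.2692 AU


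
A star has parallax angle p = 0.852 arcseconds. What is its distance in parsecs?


d = 1/p = 1/0.852 = 1.1737

1.1737 pc


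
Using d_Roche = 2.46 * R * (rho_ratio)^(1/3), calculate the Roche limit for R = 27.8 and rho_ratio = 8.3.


d_Roche = 2.46 * 27.8 * 8.3^(1/3) = 138.4648

138.4648


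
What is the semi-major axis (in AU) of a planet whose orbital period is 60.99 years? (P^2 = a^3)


a = P^(2/3) = 60.99^(2/3) = 15.4943

15.4943 AU


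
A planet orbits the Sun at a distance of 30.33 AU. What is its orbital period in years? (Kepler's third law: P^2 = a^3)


P = a^(3/2) = 30.33^1.5 = 167.0354

167.0354 years


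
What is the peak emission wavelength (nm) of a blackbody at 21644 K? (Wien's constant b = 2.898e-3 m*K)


lam_max = b / T = 2.898e-3 / 21644 = 1.339e-07 m = 133.8939 nm

133.8939 nm


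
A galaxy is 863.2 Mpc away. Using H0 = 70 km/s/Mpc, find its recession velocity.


v = H0 * d = 70 * 863.2 = 60424.0

60424.0 km/s


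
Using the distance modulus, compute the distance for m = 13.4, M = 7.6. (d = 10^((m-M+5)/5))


d = 10^((m - M + 5)/5) = 10^((13.4 - 7.6 + 5)/5) = 144.544

144.544 pc


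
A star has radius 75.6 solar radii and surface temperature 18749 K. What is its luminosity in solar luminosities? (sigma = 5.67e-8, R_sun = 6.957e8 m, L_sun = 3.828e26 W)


R = 75.6 * 6.957e8 m = 5.259492e+10 m. L = 4*pi*R^2*sigma*T^4 = 4*pi*(5.259492e+10)^2 * 5.67e-8 * 18749^4 = 2.435527047e+32 W. L/L_sun = 2.435527047e+32 / 3.828e26 = 636240.0855

636240.0855 L_sun


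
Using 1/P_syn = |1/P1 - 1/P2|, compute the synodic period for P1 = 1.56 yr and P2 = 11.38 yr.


1/P_syn = |1/P1 - 1/P2| = |1/1.56 - 1/11.38| => P_syn = 1.8078

1.8078 years


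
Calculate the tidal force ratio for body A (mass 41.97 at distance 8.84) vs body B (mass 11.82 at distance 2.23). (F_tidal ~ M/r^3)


Ratio = (M1/r1^3) / (M2/r2^3) = (41.97/8.84^3) / (11.82/2.23^3) = 0.057

0.057


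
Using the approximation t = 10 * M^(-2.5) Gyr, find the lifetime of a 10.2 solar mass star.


t = 10 * M^(-2.5) = 10 * 10.2^(-2.5) = 0.0301

0.0301 Gyr


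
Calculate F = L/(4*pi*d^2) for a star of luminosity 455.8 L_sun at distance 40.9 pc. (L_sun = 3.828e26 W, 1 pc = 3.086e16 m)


F = L / (4*pi*d^2) = 1.745e+29 / (4*pi*(1.262e+18)^2) = 8.716e-09

8.716e-09 W/m^2


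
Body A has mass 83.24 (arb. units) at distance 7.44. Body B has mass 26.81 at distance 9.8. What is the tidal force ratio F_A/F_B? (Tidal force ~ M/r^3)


Ratio = (M1/r1^3) / (M2/r2^3) = (83.24/7.44^3) / (26.81/9.8^3) = 7.0957

7.0957


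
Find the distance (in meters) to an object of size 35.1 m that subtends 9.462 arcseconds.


D = size / theta_rad, theta_rad = 9.462 * pi/(180*3600) = 4.587e-05, D = 765154.7981

765154.7981 m


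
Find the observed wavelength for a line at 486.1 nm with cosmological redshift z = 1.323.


lam_obs = lam_emit * (1 + z) = 486.1 * (1 + 1.323) = 1129.2103

1129.2103 nm


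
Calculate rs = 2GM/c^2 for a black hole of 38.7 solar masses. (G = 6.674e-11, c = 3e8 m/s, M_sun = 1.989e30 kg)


M = 38.7 * 1.989e30 kg = 7.69743e+31 kg. rs = 2GM/c^2 = 2 * 6.674e-11 * 7.69743e+31 / (3e8)^2 = 114161.4396

114161.4396 m


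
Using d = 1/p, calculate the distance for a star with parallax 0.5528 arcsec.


d = 1/p = 1/0.5528 = 1.809

1.809 pc


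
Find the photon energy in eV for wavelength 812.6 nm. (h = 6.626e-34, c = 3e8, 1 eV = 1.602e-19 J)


E = hc/lambda = 6.626e-34 * 3e8 / 8.126e-07 = 2.446e-19 J = 1.527 eV

1.527 eV


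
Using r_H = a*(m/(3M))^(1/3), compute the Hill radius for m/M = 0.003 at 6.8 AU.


r_H = a * (m/3M)^(1/3) = 6.8 * (0.003/3)^(1/3) = 0.68

0.68 AU


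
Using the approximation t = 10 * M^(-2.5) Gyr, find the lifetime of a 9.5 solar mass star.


t = 10 * M^(-2.5) = 10 * 9.5^(-2.5) = 0.0359

0.0359 Gyr


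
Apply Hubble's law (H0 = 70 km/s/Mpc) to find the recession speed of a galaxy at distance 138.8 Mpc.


v = H0 * d = 70 * 138.8 = 9716.0

9716.0 km/s


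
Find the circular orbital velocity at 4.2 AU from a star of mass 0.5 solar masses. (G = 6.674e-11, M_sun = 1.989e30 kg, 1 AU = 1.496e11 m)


v = sqrt(GM/r) = sqrt(6.674e-11 * 9.945e+29 / 6.283e+11) = 10277.9157

10277.9157 m/s


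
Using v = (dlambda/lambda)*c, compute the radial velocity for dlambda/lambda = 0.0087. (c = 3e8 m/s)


v = (dlambda/lambda) * c = 0.0087 * 3e8 = 2.610e+06

2.610e+06 m/s


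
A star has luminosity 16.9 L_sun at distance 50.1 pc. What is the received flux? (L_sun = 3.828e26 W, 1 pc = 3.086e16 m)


F = L / (4*pi*d^2) = 6.469e+27 / (4*pi*(1.546e+18)^2) = 2.154e-10

2.154e-10 W/m^2


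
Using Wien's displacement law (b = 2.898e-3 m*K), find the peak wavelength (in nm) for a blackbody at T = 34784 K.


lam_max = b / T = 2.898e-3 / 34784 = 8.331e-08 m = 83.3142 nm

83.3142 nm


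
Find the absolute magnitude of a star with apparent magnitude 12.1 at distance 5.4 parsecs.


M = m - 5*log10(d) + 5 = 12.1 - 5*log10(5.4) + 5 = 13.438

13.438


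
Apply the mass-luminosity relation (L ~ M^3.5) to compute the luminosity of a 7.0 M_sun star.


L/L_sun = (M/M_sun)^3.5 = 7.0^3.5 = 907.4927

907.4927 L_sun


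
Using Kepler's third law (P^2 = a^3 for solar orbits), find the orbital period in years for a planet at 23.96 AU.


P = a^(3/2) = 23.96^1.5 = 117.2817

117.2817 years


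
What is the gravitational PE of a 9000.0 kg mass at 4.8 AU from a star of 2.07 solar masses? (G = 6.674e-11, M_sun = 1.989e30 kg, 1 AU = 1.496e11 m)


M = 2.07 * 1.989e30 kg = 4.11723e+30 kg; r = 4.8 AU * 1.496e11 m/AU = 7.1808e+11 m. U = -GM*m/r = -(6.674e-11 * 4.11723e+30 * 9000.0) / 7.1808e+11 = -3.444e+12

-3.444e+12 J


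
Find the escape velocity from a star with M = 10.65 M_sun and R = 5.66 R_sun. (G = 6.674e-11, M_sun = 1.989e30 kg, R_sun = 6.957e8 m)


M = 10.65 * 1.989e30 kg = 2.118285e+31 kg; R = 5.66 * 6.957e8 m = 3.937662e+09 m. v_esc = sqrt(2GM/R) = sqrt(2 * 6.674e-11 * 2.118285e+31 / 3.937662e+09) = 847385.5953

847385.5953 m/s


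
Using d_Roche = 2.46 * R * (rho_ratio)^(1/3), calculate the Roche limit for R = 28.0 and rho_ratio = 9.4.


d_Roche = 2.46 * 28.0 * 9.4^(1/3) = 145.3681

145.3681


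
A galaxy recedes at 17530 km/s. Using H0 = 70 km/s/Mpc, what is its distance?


d = v / H0 = 17530 / 70 = 250.4286

250.4286 Mpc


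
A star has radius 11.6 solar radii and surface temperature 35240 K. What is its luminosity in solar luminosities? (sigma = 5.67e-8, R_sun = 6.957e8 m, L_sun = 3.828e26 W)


R = 11.6 * 6.957e8 m = 8.07012e+09 m. L = 4*pi*R^2*sigma*T^4 = 4*pi*(8.07012e+09)^2 * 5.67e-8 * 35240^4 = 7.156431309e+31 W. L/L_sun = 7.156431309e+31 / 3.828e26 = 186949.6162

186949.6162 L_sun


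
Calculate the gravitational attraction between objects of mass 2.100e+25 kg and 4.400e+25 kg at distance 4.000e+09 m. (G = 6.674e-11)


F = G*m1*m2/r^2 = 6.674e-11 * 2.100e+25 * 4.400e+25 / (4.000e+09)^2 = 6.674e-11 * 9.240e+50 / 1.600e+19 = 3.854e+21

3.854e+21 N


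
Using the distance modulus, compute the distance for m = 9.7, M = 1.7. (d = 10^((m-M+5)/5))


d = 10^((m - M + 5)/5) = 10^((9.7 - 1.7 + 5)/5) = 398.1072

398.1072 pc


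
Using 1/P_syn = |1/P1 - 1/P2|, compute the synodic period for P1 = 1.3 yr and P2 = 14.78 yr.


1/P_syn = |1/P1 - 1/P2| = |1/1.3 - 1/14.78| => P_syn = 1.4254

1.4254 years


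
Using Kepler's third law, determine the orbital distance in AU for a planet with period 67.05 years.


a = P^(2/3) = 67.05^(2/3) = 16.5044

16.5044 AU


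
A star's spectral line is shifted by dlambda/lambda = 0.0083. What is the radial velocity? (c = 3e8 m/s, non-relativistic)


v = (dlambda/lambda) * c = 0.0083 * 3e8 = 2.490e+06

2.490e+06 m/s


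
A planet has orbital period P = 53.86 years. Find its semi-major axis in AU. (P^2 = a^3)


a = P^(2/3) = 53.86^(2/3) = 14.2619

14.2619 AU


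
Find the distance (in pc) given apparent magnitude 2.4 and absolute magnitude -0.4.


d = 10^((m - M + 5)/5) = 10^((2.4 - -0.4 + 5)/5) = 36.3078

36.3078 pc


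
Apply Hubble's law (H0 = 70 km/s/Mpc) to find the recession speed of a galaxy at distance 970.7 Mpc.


v = H0 * d = 70 * 970.7 = 67949.0

67949.0 km/s


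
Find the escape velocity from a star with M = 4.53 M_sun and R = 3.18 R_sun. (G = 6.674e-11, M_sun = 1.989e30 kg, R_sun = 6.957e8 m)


M = 4.53 * 1.989e30 kg = 9.01017e+30 kg; R = 3.18 * 6.957e8 m = 2.212326e+09 m. v_esc = sqrt(2GM/R) = sqrt(2 * 6.674e-11 * 9.01017e+30 / 2.212326e+09) = 737309.8399

737309.8399 m/s


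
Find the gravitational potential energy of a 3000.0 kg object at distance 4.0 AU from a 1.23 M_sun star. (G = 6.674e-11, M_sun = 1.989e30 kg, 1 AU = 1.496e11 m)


M = 1.23 * 1.989e30 kg = 2.44647e+30 kg; r = 4.0 AU * 1.496e11 m/AU = 5.984e+11 m. U = -GM*m/r = -(6.674e-11 * 2.44647e+30 * 3000.0) / 5.984e+11 = -8.186e+11

-8.186e+11 J


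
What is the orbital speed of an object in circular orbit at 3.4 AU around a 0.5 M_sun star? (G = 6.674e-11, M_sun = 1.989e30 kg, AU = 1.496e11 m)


v = sqrt(GM/r) = sqrt(6.674e-11 * 9.945e+29 / 5.086e+11) = 11423.2647

11423.2647 m/s


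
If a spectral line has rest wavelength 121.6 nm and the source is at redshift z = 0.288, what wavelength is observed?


lam_obs = lam_emit * (1 + z) = 121.6 * (1 + 0.288) = 156.6208

156.6208 nm


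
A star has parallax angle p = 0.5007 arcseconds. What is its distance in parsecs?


d = 1/p = 1/0.5007 = 1.9972

1.9972 pc


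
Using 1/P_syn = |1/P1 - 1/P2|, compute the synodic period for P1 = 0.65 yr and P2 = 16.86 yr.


1/P_syn = |1/P1 - 1/P2| = |1/0.65 - 1/16.86| => P_syn = 0.6761

0.6761 years


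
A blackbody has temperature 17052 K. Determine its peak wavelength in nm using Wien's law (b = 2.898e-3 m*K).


lam_max = b / T = 2.898e-3 / 17052 = 1.700e-07 m = 169.9507 nm

169.9507 nm


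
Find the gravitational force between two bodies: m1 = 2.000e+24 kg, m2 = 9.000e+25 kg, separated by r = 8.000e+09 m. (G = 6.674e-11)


F = G*m1*m2/r^2 = 6.674e-11 * 2.000e+24 * 9.000e+25 / (8.000e+09)^2 = 6.674e-11 * 1.800e+50 / 6.400e+19 = 1.877e+20

1.877e+20 N


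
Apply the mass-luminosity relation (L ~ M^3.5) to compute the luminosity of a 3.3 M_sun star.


L/L_sun = (M/M_sun)^3.5 = 3.3^3.5 = 65.2828

65.2828 L_sun


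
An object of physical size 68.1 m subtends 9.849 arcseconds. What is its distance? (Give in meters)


D = size / theta_rad, theta_rad = 9.849 * pi/(180*3600) = 4.775e-05, D = 1.426e+06

1.426e+06 m


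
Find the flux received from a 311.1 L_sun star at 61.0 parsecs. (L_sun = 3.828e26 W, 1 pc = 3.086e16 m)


F = L / (4*pi*d^2) = 1.191e+29 / (4*pi*(1.882e+18)^2) = 2.674e-09

2.674e-09 W/m^2


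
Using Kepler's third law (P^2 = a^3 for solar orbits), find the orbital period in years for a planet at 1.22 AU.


P = a^(3/2) = 1.22^1.5 = 1.3475

1.3475 years


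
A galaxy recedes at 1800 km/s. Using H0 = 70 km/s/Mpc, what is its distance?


d = v / H0 = 1800 / 70 = 25.7143

25.7143 Mpc


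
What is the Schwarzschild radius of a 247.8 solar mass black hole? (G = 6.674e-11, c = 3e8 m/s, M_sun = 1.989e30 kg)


M = 247.8 * 1.989e30 kg = 4.928742e+32 kg. rs = 2GM/c^2 = 2 * 6.674e-11 * 4.928742e+32 / (3e8)^2 = 730987.2024

730987.2024 m


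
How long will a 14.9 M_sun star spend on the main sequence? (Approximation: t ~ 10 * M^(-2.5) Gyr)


t = 10 * M^(-2.5) = 10 * 14.9^(-2.5) = 0.0117

0.0117 Gyr


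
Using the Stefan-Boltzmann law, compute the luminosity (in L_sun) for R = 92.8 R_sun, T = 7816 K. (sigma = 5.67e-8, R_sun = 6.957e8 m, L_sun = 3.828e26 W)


R = 92.8 * 6.957e8 m = 6.456096e+10 m. L = 4*pi*R^2*sigma*T^4 = 4*pi*(6.456096e+10)^2 * 5.67e-8 * 7816^4 = 1.108335094e+31 W. L/L_sun = 1.108335094e+31 / 3.828e26 = 28953.3724

28953.3724 L_sun


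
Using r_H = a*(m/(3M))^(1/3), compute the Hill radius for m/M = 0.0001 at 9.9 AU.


r_H = a * (m/3M)^(1/3) = 9.9 * (0.0001/3)^(1/3) = 0.3186

0.3186 AU


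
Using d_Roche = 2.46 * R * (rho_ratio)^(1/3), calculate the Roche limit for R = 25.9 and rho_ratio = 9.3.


d_Roche = 2.46 * 25.9 * 9.3^(1/3) = 133.987

133.987


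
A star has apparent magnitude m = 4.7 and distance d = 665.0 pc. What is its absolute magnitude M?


M = m - 5*log10(d) + 5 = 4.7 - 5*log10(665.0) + 5 = -4.4141

-4.4141


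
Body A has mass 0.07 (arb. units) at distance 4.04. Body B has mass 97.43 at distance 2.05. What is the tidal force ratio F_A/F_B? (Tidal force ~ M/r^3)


Ratio = (M1/r1^3) / (M2/r2^3) = (0.07/4.04^3) / (97.43/2.05^3) = 9.387e-05

9.387e-05


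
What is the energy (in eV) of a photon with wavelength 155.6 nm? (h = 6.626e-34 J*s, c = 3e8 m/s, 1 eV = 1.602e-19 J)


E = hc/lambda = 6.626e-34 * 3e8 / 1.556e-07 = 1.278e-18 J = 7.9744 eV

7.9744 eV


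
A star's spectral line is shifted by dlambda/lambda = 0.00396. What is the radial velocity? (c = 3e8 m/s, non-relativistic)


v = (dlambda/lambda) * c = 0.00396 * 3e8 = 1.188e+06

1.188e+06 m/s


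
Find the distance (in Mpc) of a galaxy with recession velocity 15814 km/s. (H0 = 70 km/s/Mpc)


d = v / H0 = 15814 / 70 = 225.9143

225.9143 Mpc


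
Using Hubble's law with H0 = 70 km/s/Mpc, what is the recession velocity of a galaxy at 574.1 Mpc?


v = H0 * d = 70 * 574.1 = 40187.0

40187.0 km/s


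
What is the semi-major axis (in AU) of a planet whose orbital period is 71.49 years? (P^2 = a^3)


a = P^(2/3) = 71.49^(2/3) = 17.2252

17.2252 AU


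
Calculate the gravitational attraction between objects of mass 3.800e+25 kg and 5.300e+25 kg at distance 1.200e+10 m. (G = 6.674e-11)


F = G*m1*m2/r^2 = 6.674e-11 * 3.800e+25 * 5.300e+25 / (1.200e+10)^2 = 6.674e-11 * 2.014e+51 / 1.440e+20 = 9.334e+20

9.334e+20 N


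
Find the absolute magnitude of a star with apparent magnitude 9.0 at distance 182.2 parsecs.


M = m - 5*log10(d) + 5 = 9.0 - 5*log10(182.2) + 5 = 2.6973

2.6973


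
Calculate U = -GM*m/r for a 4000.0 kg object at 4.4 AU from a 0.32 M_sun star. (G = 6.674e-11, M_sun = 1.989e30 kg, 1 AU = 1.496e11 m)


M = 0.32 * 1.989e30 kg = 6.3648e+29 kg; r = 4.4 AU * 1.496e11 m/AU = 6.5824e+11 m. U = -GM*m/r = -(6.674e-11 * 6.3648e+29 * 4000.0) / 6.5824e+11 = -2.581e+11

-2.581e+11 J


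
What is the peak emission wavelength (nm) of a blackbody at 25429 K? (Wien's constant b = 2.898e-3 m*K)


lam_max = b / T = 2.898e-3 / 25429 = 1.140e-07 m = 113.9644 nm

113.9644 nm


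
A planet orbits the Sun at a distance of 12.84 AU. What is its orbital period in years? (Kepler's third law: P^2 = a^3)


P = a^(3/2) = 12.84^1.5 = 46.0095

46.0095 years


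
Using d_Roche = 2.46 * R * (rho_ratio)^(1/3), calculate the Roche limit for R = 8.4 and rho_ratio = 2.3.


d_Roche = 2.46 * 8.4 * 2.3^(1/3) = 27.2766

27.2766


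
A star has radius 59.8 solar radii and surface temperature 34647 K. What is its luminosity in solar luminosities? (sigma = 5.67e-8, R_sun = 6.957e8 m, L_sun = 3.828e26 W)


R = 59.8 * 6.957e8 m = 4.160286e+10 m. L = 4*pi*R^2*sigma*T^4 = 4*pi*(4.160286e+10)^2 * 5.67e-8 * 34647^4 = 1.777058979e+33 W. L/L_sun = 1.777058979e+33 / 3.828e26 = 4.642e+06

4.642e+06 L_sun


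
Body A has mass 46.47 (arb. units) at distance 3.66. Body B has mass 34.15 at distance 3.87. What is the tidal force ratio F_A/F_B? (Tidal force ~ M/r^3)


Ratio = (M1/r1^3) / (M2/r2^3) = (46.47/3.66^3) / (34.15/3.87^3) = 1.6087

1.6087


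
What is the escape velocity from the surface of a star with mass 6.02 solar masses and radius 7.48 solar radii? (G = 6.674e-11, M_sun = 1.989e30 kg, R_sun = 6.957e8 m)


M = 6.02 * 1.989e30 kg = 1.197378e+31 kg; R = 7.48 * 6.957e8 m = 5.203836e+09 m. v_esc = sqrt(2GM/R) = sqrt(2 * 6.674e-11 * 1.197378e+31 / 5.203836e+09) = 554194.148

554194.148 m/s


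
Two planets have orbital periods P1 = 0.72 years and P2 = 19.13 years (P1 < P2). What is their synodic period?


1/P_syn = |1/P1 - 1/P2| = |1/0.72 - 1/19.13| => P_syn = 0.7482

0.7482 years


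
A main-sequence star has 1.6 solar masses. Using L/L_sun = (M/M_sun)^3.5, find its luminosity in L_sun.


L/L_sun = (M/M_sun)^3.5 = 1.6^3.5 = 5.1811

5.1811 L_sun


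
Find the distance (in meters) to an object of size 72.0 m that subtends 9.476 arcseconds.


D = size / theta_rad, theta_rad = 9.476 * pi/(180*3600) = 4.594e-05, D = 1.567e+06

1.567e+06 m


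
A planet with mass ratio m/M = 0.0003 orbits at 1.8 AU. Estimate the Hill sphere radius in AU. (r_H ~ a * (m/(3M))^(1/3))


r_H = a * (m/3M)^(1/3) = 1.8 * (0.0003/3)^(1/3) = 0.0835

0.0835 AU


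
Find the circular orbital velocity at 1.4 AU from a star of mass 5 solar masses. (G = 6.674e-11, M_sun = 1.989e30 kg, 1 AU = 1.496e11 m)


v = sqrt(GM/r) = sqrt(6.674e-11 * 9.945e+30 / 2.094e+11) = 56294.4629

56294.4629 m/s


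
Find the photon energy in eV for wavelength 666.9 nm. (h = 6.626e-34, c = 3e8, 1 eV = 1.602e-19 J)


E = hc/lambda = 6.626e-34 * 3e8 / 6.669e-07 = 2.981e-19 J = 1.8606 eV

1.8606 eV


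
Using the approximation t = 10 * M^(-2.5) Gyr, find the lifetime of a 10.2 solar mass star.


t = 10 * M^(-2.5) = 10 * 10.2^(-2.5) = 0.0301

0.0301 Gyr


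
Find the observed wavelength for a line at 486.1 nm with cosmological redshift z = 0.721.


lam_obs = lam_emit * (1 + z) = 486.1 * (1 + 0.721) = 836.5781

836.5781 nm


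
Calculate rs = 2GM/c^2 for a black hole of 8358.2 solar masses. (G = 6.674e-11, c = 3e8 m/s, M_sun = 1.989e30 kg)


M = 8358.2 * 1.989e30 kg = 1.66244598e+34 kg. rs = 2GM/c^2 = 2 * 6.674e-11 * 1.66244598e+34 / (3e8)^2 = 2.466e+07

2.466e+07 m


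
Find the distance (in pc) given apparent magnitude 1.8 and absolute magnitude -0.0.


d = 10^((m - M + 5)/5) = 10^((1.8 - -0.0 + 5)/5) = 22.9087

22.9087 pc


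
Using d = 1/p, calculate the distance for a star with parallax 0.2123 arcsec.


d = 1/p = 1/0.2123 = 4.7103

4.7103 pc


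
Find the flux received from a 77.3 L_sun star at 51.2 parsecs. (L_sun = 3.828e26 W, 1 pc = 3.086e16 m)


F = L / (4*pi*d^2) = 2.959e+28 / (4*pi*(1.580e+18)^2) = 9.432e-10

9.432e-10 W/m^2


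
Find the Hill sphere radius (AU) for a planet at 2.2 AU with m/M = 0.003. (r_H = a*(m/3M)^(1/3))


r_H = a * (m/3M)^(1/3) = 2.2 * (0.003/3)^(1/3) = 0.22

0.22 AU


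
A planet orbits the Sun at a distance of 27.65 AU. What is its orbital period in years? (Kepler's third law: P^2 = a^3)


P = a^(3/2) = 27.65^1.5 = 145.3927

145.3927 years
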